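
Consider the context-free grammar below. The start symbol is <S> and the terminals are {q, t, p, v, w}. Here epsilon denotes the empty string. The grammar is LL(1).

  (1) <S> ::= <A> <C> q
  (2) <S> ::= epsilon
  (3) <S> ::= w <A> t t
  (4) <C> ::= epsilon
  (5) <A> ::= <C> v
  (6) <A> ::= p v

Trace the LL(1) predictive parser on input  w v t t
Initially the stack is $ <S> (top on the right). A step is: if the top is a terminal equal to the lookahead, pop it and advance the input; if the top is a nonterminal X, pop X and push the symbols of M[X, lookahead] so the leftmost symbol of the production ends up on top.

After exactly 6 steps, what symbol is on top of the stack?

step 1: stack=$ <S>  input=w v t t $  — expand <S> ::= w <A> t t
step 2: stack=$ t t <A> w  input=w v t t $  — match w
step 3: stack=$ t t <A>  input=v t t $  — expand <A> ::= <C> v
step 4: stack=$ t t v <C>  input=v t t $  — expand <C> ::= epsilon
step 5: stack=$ t t v  input=v t t $  — match v
step 6: stack=$ t t  input=t t $  — match t
Stack after step 6: $ t (top = t).

t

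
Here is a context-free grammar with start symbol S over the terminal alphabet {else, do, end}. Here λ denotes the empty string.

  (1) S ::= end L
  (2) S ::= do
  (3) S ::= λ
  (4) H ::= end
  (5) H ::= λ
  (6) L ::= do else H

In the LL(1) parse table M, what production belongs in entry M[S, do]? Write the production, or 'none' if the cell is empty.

FIRST(S): from S::=end L we get {end}; from S::=do we get {do}; from S::=λ we get {λ}. So FIRST(S) = {λ, do, end}.
FIRST(H): from H::=end we get {end}; from H::=λ we get {λ}. So FIRST(H) = {λ, end}.
FIRST(L): from L::=do else H we get {do}. So FIRST(L) = {do}.
FOLLOW(S) includes $ since S is the start symbol.
FOLLOW(S): S appears on no right-hand side. Thus FOLLOW(S) = {$}.
For S ::= end L: FIRST(end L) = {end}, so it goes in M[S, t] for t ∈ {end}.
For S ::= do: FIRST(do) = {do}, so it goes in M[S, t] for t ∈ {do}.
For S ::= λ: FIRST(λ) = {λ}, so it goes in M[S, t] for t ∈ {}; since λ ∈ FIRST, also for every t ∈ FOLLOW(S) = {$}.

S ::= do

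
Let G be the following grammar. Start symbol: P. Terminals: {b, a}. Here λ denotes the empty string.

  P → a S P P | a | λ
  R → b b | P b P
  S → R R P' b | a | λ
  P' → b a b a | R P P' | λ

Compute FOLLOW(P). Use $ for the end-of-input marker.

FIRST(P): from P→a S P P we get {a}; from P→a we get {a}; from P→λ we get {λ}. So FIRST(P) = {λ, a}.
FIRST(R): from R→b b we get {b}; from R→P b P we get {a, b}. So FIRST(R) = {a, b}.
FIRST(S): from S→R R P' b we get {a, b}; from S→a we get {a}; from S→λ we get {λ}. So FIRST(S) = {λ, a, b}.
FIRST(P'): from P'→b a b a we get {b}; from P'→R P P' we get {a, b}; from P'→λ we get {λ}. So FIRST(P') = {λ, a, b}.
FOLLOW(P) includes $ since P is the start symbol.
FOLLOW(P'): in S→R R P' b, P' is followed by b with FIRST {b}; in P'→R P P', the suffix after P' is empty (adds nothing new). Thus FOLLOW(P') = {b}.
FOLLOW(R): in S→R R P' b (occurrence 1), R is followed by R P' b with FIRST {a, b}; in S→R R P' b (occurrence 2), R is followed by P' b with FIRST {a, b}; in P'→R P P', R is followed by P P' with FIRST {λ, a, b}; in P'→R P P', the suffix after R is nullable, so FOLLOW(R) ⊇ FOLLOW(P') = {b}. Thus FOLLOW(R) = {a, b}.
FOLLOW(P): in P→a S P P (occurrence 1), P is followed by P with FIRST {λ, a}; in P→a S P P (occurrence 1), the suffix after P is nullable (adds nothing new); in P→a S P P (occurrence 2), the suffix after P is empty (adds nothing new); in R→P b P (occurrence 1), P is followed by b P with FIRST {b}; in R→P b P (occurrence 2), the suffix after P is empty, so FOLLOW(P) ⊇ FOLLOW(R) = {a, b}; in P'→R P P', P is followed by P' with FIRST {λ, a, b}; in P'→R P P', the suffix after P is nullable, so FOLLOW(P) ⊇ FOLLOW(P') = {b}. Thus FOLLOW(P) = {$, a, b}.
FOLLOW(S): in P→a S P P, S is followed by P P with FIRST {λ, a}; in P→a S P P, the suffix after S is nullable, so FOLLOW(S) ⊇ FOLLOW(P) = {$, a, b}. Thus FOLLOW(S) = {$, a, b}.

{$, a, b}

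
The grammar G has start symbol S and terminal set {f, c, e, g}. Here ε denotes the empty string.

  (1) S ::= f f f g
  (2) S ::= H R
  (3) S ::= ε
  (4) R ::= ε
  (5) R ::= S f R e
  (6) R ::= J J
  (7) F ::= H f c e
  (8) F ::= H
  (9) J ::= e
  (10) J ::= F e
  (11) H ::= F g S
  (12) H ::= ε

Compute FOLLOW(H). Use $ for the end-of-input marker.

FIRST(S): from S::=f f f g we get {f}; from S::=H R we get {ε, e, f, g}; from S::=ε we get {ε}. So FIRST(S) = {ε, e, f, g}.
FIRST(R): from R::=ε we get {ε}; from R::=S f R e we get {e, f, g}; from R::=J J we get {e, f, g}. So FIRST(R) = {ε, e, f, g}.
FIRST(F): from F::=H f c e we get {f, g}; from F::=H we get {ε, f, g}. So FIRST(F) = {ε, f, g}.
FIRST(J): from J::=e we get {e}; from J::=F e we get {e, f, g}. So FIRST(J) = {e, f, g}.
FIRST(H): from H::=F g S we get {f, g}; from H::=ε we get {ε}. So FIRST(H) = {ε, f, g}.
FOLLOW(S) includes $ since S is the start symbol.
FOLLOW(F): in J::=F e, F is followed by e with FIRST {e}; in H::=F g S, F is followed by g S with FIRST {g}. Thus FOLLOW(F) = {e, g}.
FOLLOW(S): in R::=S f R e, S is followed by f R e with FIRST {f}; in H::=F g S, the suffix after S is empty, so FOLLOW(S) ⊇ FOLLOW(H) = {$, e, f, g}. Thus FOLLOW(S) = {$, e, f, g}.
FOLLOW(R): in S::=H R, the suffix after R is empty, so FOLLOW(R) ⊇ FOLLOW(S) = {$, e, f, g}; in R::=S f R e, R is followed by e with FIRST {e}. Thus FOLLOW(R) = {$, e, f, g}.
FOLLOW(J): in R::=J J (occurrence 1), J is followed by J with FIRST {e, f, g}; in R::=J J (occurrence 2), the suffix after J is empty, so FOLLOW(J) ⊇ FOLLOW(R) = {$, e, f, g}. Thus FOLLOW(J) = {$, e, f, g}.
FOLLOW(H): in S::=H R, H is followed by R with FIRST {ε, e, f, g}; in S::=H R, the suffix after H is nullable, so FOLLOW(H) ⊇ FOLLOW(S) = {$, e, f, g}; in F::=H f c e, H is followed by f c e with FIRST {f}; in F::=H, the suffix after H is empty, so FOLLOW(H) ⊇ FOLLOW(F) = {e, g}. Thus FOLLOW(H) = {$, e, f, g}.

{$, e, f, g}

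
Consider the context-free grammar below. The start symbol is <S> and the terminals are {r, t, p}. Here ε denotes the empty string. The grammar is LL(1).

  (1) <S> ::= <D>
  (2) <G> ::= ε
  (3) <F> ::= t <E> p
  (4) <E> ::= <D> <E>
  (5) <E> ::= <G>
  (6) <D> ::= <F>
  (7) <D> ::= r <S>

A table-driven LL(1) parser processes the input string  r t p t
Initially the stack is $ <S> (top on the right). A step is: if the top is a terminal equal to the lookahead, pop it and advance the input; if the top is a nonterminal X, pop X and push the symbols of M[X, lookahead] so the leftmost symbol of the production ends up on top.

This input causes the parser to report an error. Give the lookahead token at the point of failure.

      Stack      Input      Action
   1  $ <S>      r t p t $  expand <S> ::= <D>
   2  $ <D>      r t p t $  expand <D> ::= r <S>
   3  $ <S> r    r t p t $  match r
   4  $ <S>      t p t $    expand <S> ::= <D>
   5  $ <D>      t p t $    expand <D> ::= <F>
   6  $ <F>      t p t $    expand <F> ::= t <E> p
   7  $ p <E> t  t p t $    match t
   8  $ p <E>    p t $      expand <E> ::= <G>
   9  $ p <G>    p t $      expand <G> ::= ε
  10  $ p        p t $      match p
  11  $          t $        error: stack empty but input remains

t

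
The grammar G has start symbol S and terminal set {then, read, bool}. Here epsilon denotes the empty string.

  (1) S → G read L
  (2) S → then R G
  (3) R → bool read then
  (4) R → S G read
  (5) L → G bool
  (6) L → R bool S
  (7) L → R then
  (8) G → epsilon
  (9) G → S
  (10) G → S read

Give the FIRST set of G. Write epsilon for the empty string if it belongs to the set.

FIRST(S) = {read, then}  (via G read L)
FIRST(R) = {bool, read, then}  (via S G read)
FIRST(G) = {epsilon, read, then}  (via S, S read)
FIRST(L) = {bool, read, then}  (via G bool, R bool S, R then)

{epsilon, read, then}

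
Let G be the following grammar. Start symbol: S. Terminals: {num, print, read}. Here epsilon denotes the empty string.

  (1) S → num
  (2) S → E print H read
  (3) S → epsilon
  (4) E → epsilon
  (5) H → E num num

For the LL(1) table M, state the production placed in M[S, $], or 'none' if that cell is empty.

FIRST(E): from E→epsilon we get {epsilon}. So FIRST(E) = {epsilon}.
FIRST(S): from S→num we get {num}; from S→E print H read we get {print}; from S→epsilon we get {epsilon}. So FIRST(S) = {epsilon, num, print}.
FIRST(H): from H→E num num we get {num}. So FIRST(H) = {num}.
FOLLOW(S) includes $ since S is the start symbol.
FOLLOW(S): S appears on no right-hand side. Thus FOLLOW(S) = {$}.
For S → num: FIRST(num) = {num}, so it goes in M[S, t] for t ∈ {num}.
For S → E print H read: FIRST(E print H read) = {print}, so it goes in M[S, t] for t ∈ {print}.
For S → epsilon: FIRST(epsilon) = {epsilon}, so it goes in M[S, t] for t ∈ {}; since epsilon ∈ FIRST, also for every t ∈ FOLLOW(S) = {$}.

S → epsilon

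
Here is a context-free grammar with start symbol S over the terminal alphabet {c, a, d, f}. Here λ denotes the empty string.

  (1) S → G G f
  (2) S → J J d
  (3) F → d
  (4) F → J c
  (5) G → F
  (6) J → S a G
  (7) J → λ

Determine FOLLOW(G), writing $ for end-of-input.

FIRST(S) = {c, d}  (via G G f, J J d)
FIRST(J) = {λ, c, d}  (via S a G)
FIRST(F) = {c, d}  (via J c)
FIRST(G) = {c, d}  (via F)
FOLLOW(S) includes $ since S is the start symbol.
FOLLOW(S): in J→S a G, S is followed by a G with FIRST {a}. Thus FOLLOW(S) = {$, a}.
FOLLOW(J): in S→J J d (occurrence 1), J is followed by J d with FIRST {c, d}; in S→J J d (occurrence 2), J is followed by d with FIRST {d}; in F→J c, J is followed by c with FIRST {c}. Thus FOLLOW(J) = {c, d}.
FOLLOW(G): in S→G G f (occurrence 1), G is followed by G f with FIRST {c, d}; in S→G G f (occurrence 2), G is followed by f with FIRST {f}; in J→S a G, the suffix after G is empty, so FOLLOW(G) ⊇ FOLLOW(J) = {c, d}. Thus FOLLOW(G) = {c, d, f}.
FOLLOW(F): in G→F, the suffix after F is empty, so FOLLOW(F) ⊇ FOLLOW(G) = {c, d, f}. Thus FOLLOW(F) = {c, d, f}.

{c, d, f}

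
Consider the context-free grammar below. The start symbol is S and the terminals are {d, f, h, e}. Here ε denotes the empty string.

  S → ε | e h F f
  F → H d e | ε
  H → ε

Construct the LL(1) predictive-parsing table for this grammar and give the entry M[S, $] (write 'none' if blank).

S → ε

FIRST(S) = {ε, e}
FIRST(H) = {ε}
FIRST(F) = {ε, d}  (via H d e)
FOLLOW(S) includes $ since S is the start symbol.
FOLLOW(S): S appears on no right-hand side. Thus FOLLOW(S) = {$}.
For S → ε: FIRST(ε) = {ε}, so it goes in M[S, t] for t ∈ {}; since ε ∈ FIRST, also for every t ∈ FOLLOW(S) = {$}.
For S → e h F f: FIRST(e h F f) = {e}, so it goes in M[S, t] for t ∈ {e}.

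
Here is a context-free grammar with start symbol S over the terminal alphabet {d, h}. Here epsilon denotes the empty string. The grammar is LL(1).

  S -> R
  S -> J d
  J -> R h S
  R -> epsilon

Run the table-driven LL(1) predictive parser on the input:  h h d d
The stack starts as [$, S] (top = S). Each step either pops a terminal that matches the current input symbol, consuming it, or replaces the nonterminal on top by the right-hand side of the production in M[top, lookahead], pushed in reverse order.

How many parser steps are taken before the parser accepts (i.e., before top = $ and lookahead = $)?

12

      Stack        Input      Action
   1  $ S          h h d d $  expand S -> J d
   2  $ d J        h h d d $  expand J -> R h S
   3  $ d S h R    h h d d $  expand R -> epsilon
   4  $ d S h      h h d d $  match h
   5  $ d S        h d d $    expand S -> J d
   6  $ d d J      h d d $    expand J -> R h S
   7  $ d d S h R  h d d $    expand R -> epsilon
   8  $ d d S h    h d d $    match h
   9  $ d d S      d d $      expand S -> R
  10  $ d d R      d d $      expand R -> epsilon
  11  $ d d        d d $      match d
  12  $ d          d $        match d
Accept reached after 12 steps.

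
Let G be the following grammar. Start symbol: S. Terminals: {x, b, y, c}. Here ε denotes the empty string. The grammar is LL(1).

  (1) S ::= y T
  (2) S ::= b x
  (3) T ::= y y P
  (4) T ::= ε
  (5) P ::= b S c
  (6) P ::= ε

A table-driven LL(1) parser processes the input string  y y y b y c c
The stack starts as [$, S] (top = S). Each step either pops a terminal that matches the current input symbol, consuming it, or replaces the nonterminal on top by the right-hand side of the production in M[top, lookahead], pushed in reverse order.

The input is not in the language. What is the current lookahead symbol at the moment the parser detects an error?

c

step 1: stack=$ S  input=y y y b y c c $  — expand S ::= y T
step 2: stack=$ T y  input=y y y b y c c $  — match y
step 3: stack=$ T  input=y y b y c c $  — expand T ::= y y P
step 4: stack=$ P y y  input=y y b y c c $  — match y
step 5: stack=$ P y  input=y b y c c $  — match y
step 6: stack=$ P  input=b y c c $  — expand P ::= b S c
step 7: stack=$ c S b  input=b y c c $  — match b
step 8: stack=$ c S  input=y c c $  — expand S ::= y T
step 9: stack=$ c T y  input=y c c $  — match y
step 10: stack=$ c T  input=c c $  — expand T ::= ε
step 11: stack=$ c  input=c c $  — match c
step 12: stack=$  input=c $  — error: stack empty but input remains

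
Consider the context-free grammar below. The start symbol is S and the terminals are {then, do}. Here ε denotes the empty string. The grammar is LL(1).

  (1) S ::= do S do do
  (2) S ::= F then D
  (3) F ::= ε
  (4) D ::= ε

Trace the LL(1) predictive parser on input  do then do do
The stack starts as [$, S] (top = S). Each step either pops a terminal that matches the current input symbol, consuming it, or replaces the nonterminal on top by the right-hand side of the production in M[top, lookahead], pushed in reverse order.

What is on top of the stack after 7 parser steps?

do

     Stack             Input            Action
  1  $ S               do then do do $  expand S ::= do S do do
  2  $ do do S do      do then do do $  match do
  3  $ do do S         then do do $     expand S ::= F then D
  4  $ do do D then F  then do do $     expand F ::= ε
  5  $ do do D then    then do do $     match then
  6  $ do do D         do do $          expand D ::= ε
  7  $ do do           do do $          match do
Stack after step 7: $ do (top = do).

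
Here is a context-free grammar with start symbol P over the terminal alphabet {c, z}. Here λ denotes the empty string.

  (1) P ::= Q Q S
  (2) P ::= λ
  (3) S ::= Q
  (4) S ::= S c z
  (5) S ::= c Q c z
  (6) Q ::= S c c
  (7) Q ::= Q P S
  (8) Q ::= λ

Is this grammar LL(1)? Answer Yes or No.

FIRST(P) = {λ, c}
FIRST(S) = {λ, c}
FIRST(Q) = {λ, c}
FOLLOW(P) = {$, c}
FOLLOW(S) = {$, c}
FOLLOW(Q) = {$, c}
Cell M[P, $] receives both P ::= Q Q S and P ::= λ — the grammar is not LL(1).

No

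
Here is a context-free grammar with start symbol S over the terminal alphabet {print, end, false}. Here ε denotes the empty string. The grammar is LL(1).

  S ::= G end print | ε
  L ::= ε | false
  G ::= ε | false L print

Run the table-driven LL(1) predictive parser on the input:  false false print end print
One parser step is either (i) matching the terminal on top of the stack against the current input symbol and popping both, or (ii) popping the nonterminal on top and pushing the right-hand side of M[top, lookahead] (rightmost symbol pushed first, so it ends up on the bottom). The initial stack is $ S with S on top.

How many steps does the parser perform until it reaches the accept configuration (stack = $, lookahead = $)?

8

     Stack                      Input                          Action
  1  $ S                        false false print end print $  expand S ::= G end print
  2  $ print end G              false false print end print $  expand G ::= false L print
  3  $ print end print L false  false false print end print $  match false
  4  $ print end print L        false print end print $        expand L ::= false
  5  $ print end print false    false print end print $        match false
  6  $ print end print          print end print $              match print
  7  $ print end                end print $                    match end
  8  $ print                    print $                        match print
Accept reached after 8 steps.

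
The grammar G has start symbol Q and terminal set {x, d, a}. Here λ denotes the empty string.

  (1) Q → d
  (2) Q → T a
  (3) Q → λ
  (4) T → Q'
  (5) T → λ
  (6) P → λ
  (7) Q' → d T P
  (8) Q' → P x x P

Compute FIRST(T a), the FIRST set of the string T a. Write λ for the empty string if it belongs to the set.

{a, d, x}

FIRST(P) = {λ}
FIRST(Q') = {d, x}  (via P x x P)
FIRST(T) = {λ, d, x}  (via Q')
FIRST(Q) = {λ, a, d, x}  (via T a)
FIRST(T a): take FIRST of each symbol in turn, carrying on past any symbol whose FIRST contains λ; result {a, d, x}.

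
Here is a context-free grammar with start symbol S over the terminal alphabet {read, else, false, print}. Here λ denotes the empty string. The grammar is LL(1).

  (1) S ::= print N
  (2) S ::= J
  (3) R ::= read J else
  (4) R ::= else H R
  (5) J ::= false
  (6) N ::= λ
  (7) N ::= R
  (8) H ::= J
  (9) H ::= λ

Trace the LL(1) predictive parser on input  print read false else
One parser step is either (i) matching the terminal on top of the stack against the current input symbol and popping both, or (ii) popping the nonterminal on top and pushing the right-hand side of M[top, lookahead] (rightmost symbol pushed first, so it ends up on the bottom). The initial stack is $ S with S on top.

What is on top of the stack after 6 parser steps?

false

     Stack          Input                    Action
  1  $ S            print read false else $  expand S ::= print N
  2  $ N print      print read false else $  match print
  3  $ N            read false else $        expand N ::= R
  4  $ R            read false else $        expand R ::= read J else
  5  $ else J read  read false else $        match read
  6  $ else J       false else $             expand J ::= false
Stack after step 6: $ else false (top = false).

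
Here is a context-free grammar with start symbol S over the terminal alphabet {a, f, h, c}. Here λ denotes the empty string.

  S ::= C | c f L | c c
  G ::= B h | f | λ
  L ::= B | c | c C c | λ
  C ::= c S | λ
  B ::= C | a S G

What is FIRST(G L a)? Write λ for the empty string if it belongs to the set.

{a, c, f, h}

FIRST(C) = {λ, c}
FIRST(S) = {λ, c}  (via C)
FIRST(B) = {λ, a, c}  (via C)
FIRST(G) = {λ, a, c, f, h}  (via B h)
FIRST(L) = {λ, a, c}  (via B)
FIRST(G L a): take FIRST of each symbol in turn, carrying on past any symbol whose FIRST contains λ; result {a, c, f, h}.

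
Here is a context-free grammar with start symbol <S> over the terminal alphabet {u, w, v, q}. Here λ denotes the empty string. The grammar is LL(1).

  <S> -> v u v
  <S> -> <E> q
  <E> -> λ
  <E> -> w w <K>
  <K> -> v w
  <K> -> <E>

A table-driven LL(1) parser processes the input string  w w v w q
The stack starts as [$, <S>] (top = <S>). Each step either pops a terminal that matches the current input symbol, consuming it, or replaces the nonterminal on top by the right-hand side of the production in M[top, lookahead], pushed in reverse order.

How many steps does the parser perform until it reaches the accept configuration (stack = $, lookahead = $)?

     Stack        Input        Action
  1  $ <S>        w w v w q $  expand <S> -> <E> q
  2  $ q <E>      w w v w q $  expand <E> -> w w <K>
  3  $ q <K> w w  w w v w q $  match w
  4  $ q <K> w    w v w q $    match w
  5  $ q <K>      v w q $      expand <K> -> v w
  6  $ q w v      v w q $      match v
  7  $ q w        w q $        match w
  8  $ q          q $          match q
Accept reached after 8 steps.

8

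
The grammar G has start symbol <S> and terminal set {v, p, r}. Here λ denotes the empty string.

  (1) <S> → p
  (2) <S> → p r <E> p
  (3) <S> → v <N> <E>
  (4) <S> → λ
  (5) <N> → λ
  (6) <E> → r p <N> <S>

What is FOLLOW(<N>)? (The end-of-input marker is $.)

FIRST(<S>): from <S>→p we get {p}; from <S>→p r <E> p we get {p}; from <S>→v <N> <E> we get {v}; from <S>→λ we get {λ}. So FIRST(<S>) = {λ, p, v}.
FIRST(<N>): from <N>→λ we get {λ}. So FIRST(<N>) = {λ}.
FIRST(<E>): from <E>→r p <N> <S> we get {r}. So FIRST(<E>) = {r}.
FOLLOW(<S>) includes $ since <S> is the start symbol.
FOLLOW(<S>): in <E>→r p <N> <S>, the suffix after <S> is empty, so FOLLOW(<S>) ⊇ FOLLOW(<E>) = {$, p}. Thus FOLLOW(<S>) = {$, p}.
FOLLOW(<E>): in <S>→p r <E> p, <E> is followed by p with FIRST {p}; in <S>→v <N> <E>, the suffix after <E> is empty, so FOLLOW(<E>) ⊇ FOLLOW(<S>) = {$, p}. Thus FOLLOW(<E>) = {$, p}.
FOLLOW(<N>): in <S>→v <N> <E>, <N> is followed by <E> with FIRST {r}; in <E>→r p <N> <S>, <N> is followed by <S> with FIRST {λ, p, v}; in <E>→r p <N> <S>, the suffix after <N> is nullable, so FOLLOW(<N>) ⊇ FOLLOW(<E>) = {$, p}. Thus FOLLOW(<N>) = {$, p, r, v}.

{$, p, r, v}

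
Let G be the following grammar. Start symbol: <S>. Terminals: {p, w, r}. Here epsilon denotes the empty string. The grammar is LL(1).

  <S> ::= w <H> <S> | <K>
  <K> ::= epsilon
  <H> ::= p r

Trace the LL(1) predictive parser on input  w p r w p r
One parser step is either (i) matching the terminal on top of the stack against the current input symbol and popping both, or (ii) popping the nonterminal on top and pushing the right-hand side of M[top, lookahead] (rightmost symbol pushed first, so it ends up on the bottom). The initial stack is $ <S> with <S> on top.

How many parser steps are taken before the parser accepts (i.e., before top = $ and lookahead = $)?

      Stack        Input          Action
   1  $ <S>        w p r w p r $  expand <S> ::= w <H> <S>
   2  $ <S> <H> w  w p r w p r $  match w
   3  $ <S> <H>    p r w p r $    expand <H> ::= p r
   4  $ <S> r p    p r w p r $    match p
   5  $ <S> r      r w p r $      match r
   6  $ <S>        w p r $        expand <S> ::= w <H> <S>
   7  $ <S> <H> w  w p r $        match w
   8  $ <S> <H>    p r $          expand <H> ::= p r
   9  $ <S> r p    p r $          match p
  10  $ <S> r      r $            match r
  11  $ <S>        $              expand <S> ::= <K>
  12  $ <K>        $              expand <K> ::= epsilon
Accept reached after 12 steps.

12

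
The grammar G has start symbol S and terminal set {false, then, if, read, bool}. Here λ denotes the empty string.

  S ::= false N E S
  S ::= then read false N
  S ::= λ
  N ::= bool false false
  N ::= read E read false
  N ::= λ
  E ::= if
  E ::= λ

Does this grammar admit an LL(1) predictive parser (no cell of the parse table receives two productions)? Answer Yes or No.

FIRST(S) = {λ, false, then}
FIRST(N) = {λ, bool, read}
FIRST(E) = {λ, if}
FOLLOW(S) = {$}
FOLLOW(N) = {$, false, if, then}
FOLLOW(E) = {$, false, read, then}
Each cell of M receives at most one production.

Yes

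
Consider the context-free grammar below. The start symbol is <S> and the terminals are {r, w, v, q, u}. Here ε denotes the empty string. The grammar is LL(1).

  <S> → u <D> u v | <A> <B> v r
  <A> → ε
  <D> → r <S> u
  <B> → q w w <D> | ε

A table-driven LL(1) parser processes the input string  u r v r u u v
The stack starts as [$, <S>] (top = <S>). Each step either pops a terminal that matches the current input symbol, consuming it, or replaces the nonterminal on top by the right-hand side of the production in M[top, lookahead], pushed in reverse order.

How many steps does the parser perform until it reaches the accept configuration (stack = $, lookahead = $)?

      Stack                Input            Action
   1  $ <S>                u r v r u u v $  expand <S> → u <D> u v
   2  $ v u <D> u          u r v r u u v $  match u
   3  $ v u <D>            r v r u u v $    expand <D> → r <S> u
   4  $ v u u <S> r        r v r u u v $    match r
   5  $ v u u <S>          v r u u v $      expand <S> → <A> <B> v r
   6  $ v u u r v <B> <A>  v r u u v $      expand <A> → ε
   7  $ v u u r v <B>      v r u u v $      expand <B> → ε
   8  $ v u u r v          v r u u v $      match v
   9  $ v u u r            r u u v $        match r
  10  $ v u u              u u v $          match u
  11  $ v u                u v $            match u
  12  $ v                  v $              match v
Accept reached after 12 steps.

12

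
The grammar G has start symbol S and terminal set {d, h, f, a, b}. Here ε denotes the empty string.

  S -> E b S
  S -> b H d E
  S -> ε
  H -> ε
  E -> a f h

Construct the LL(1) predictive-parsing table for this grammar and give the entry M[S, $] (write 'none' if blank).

FIRST(H) = {ε}
FIRST(E) = {a}
FIRST(S) = {ε, a, b}  (via E b S)
FOLLOW(S) includes $ since S is the start symbol.
FOLLOW(S): in S->E b S, the suffix after S is empty (adds nothing new). Thus FOLLOW(S) = {$}.
For S -> E b S: FIRST(E b S) = {a}, so it goes in M[S, t] for t ∈ {a}.
For S -> b H d E: FIRST(b H d E) = {b}, so it goes in M[S, t] for t ∈ {b}.
For S -> ε: FIRST(ε) = {ε}, so it goes in M[S, t] for t ∈ {}; since ε ∈ FIRST, also for every t ∈ FOLLOW(S) = {$}.

S -> ε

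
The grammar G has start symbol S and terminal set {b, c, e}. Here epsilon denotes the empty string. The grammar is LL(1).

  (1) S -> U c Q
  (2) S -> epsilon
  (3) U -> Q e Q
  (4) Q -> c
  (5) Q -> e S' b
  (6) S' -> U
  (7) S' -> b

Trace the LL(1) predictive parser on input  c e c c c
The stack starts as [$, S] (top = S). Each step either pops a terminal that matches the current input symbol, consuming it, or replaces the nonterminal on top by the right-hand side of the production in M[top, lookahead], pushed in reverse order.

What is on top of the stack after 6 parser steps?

     Stack        Input        Action
  1  $ S          c e c c c $  expand S -> U c Q
  2  $ Q c U      c e c c c $  expand U -> Q e Q
  3  $ Q c Q e Q  c e c c c $  expand Q -> c
  4  $ Q c Q e c  c e c c c $  match c
  5  $ Q c Q e    e c c c $    match e
  6  $ Q c Q      c c c $      expand Q -> c
Stack after step 6: $ Q c c (top = c).

c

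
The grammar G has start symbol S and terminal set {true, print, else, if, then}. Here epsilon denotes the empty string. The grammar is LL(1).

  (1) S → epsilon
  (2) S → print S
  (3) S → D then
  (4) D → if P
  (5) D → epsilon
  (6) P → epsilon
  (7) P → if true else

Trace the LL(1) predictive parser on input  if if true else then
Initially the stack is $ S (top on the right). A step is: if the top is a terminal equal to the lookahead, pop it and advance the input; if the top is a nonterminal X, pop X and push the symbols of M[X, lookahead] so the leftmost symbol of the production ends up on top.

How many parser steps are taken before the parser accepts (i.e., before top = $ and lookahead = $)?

8

step 1: stack=$ S  input=if if true else then $  — expand S → D then
step 2: stack=$ then D  input=if if true else then $  — expand D → if P
step 3: stack=$ then P if  input=if if true else then $  — match if
step 4: stack=$ then P  input=if true else then $  — expand P → if true else
step 5: stack=$ then else true if  input=if true else then $  — match if
step 6: stack=$ then else true  input=true else then $  — match true
step 7: stack=$ then else  input=else then $  — match else
step 8: stack=$ then  input=then $  — match then
Accept reached after 8 steps.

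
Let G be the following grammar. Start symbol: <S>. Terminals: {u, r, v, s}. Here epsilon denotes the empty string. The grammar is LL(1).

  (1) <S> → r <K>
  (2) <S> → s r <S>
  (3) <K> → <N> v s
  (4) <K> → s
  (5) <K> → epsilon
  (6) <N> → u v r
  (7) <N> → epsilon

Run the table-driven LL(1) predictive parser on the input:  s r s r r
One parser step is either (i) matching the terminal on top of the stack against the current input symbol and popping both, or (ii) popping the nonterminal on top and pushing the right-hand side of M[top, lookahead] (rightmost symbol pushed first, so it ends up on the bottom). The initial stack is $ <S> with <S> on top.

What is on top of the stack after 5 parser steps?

     Stack      Input        Action
  1  $ <S>      s r s r r $  expand <S> → s r <S>
  2  $ <S> r s  s r s r r $  match s
  3  $ <S> r    r s r r $    match r
  4  $ <S>      s r r $      expand <S> → s r <S>
  5  $ <S> r s  s r r $      match s
Stack after step 5: $ <S> r (top = r).

r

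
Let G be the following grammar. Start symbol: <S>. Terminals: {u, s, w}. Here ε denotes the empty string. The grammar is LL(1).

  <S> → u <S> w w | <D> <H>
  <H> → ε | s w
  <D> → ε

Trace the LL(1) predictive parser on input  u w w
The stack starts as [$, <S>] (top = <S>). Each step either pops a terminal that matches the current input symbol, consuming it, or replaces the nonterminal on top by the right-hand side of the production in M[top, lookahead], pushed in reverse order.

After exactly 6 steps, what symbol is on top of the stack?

w

step 1: stack=$ <S>  input=u w w $  — expand <S> → u <S> w w
step 2: stack=$ w w <S> u  input=u w w $  — match u
step 3: stack=$ w w <S>  input=w w $  — expand <S> → <D> <H>
step 4: stack=$ w w <H> <D>  input=w w $  — expand <D> → ε
step 5: stack=$ w w <H>  input=w w $  — expand <H> → ε
step 6: stack=$ w w  input=w w $  — match w
Stack after step 6: $ w (top = w).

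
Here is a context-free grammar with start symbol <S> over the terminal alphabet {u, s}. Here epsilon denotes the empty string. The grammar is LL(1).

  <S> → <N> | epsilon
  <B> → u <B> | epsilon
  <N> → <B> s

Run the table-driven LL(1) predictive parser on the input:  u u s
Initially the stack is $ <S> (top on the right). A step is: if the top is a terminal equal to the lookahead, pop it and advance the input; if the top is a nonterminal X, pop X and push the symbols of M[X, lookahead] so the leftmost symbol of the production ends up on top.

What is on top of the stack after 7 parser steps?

s

     Stack      Input    Action
  1  $ <S>      u u s $  expand <S> → <N>
  2  $ <N>      u u s $  expand <N> → <B> s
  3  $ s <B>    u u s $  expand <B> → u <B>
  4  $ s <B> u  u u s $  match u
  5  $ s <B>    u s $    expand <B> → u <B>
  6  $ s <B> u  u s $    match u
  7  $ s <B>    s $      expand <B> → epsilon
Stack after step 7: $ s (top = s).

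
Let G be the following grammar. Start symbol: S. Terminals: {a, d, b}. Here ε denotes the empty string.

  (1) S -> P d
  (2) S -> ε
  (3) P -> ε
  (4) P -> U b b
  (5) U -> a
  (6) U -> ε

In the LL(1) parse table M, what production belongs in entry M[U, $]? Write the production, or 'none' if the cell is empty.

FIRST(U) = {ε, a}
FIRST(P) = {ε, a, b}  (via U b b)
FIRST(S) = {ε, a, b, d}  (via P d)
FOLLOW(S) includes $ since S is the start symbol.
FOLLOW(U): in P->U b b, U is followed by b b with FIRST {b}. Thus FOLLOW(U) = {b}.
For U -> a: FIRST(a) = {a}, so it goes in M[U, t] for t ∈ {a}.
For U -> ε: FIRST(ε) = {ε}, so it goes in M[U, t] for t ∈ {}; since ε ∈ FIRST, also for every t ∈ FOLLOW(U) = {b}.
None of these place a production in M[U, $].

none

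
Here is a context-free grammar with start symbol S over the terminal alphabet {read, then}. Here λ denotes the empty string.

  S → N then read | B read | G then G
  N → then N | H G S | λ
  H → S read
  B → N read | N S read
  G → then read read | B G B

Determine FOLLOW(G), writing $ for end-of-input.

{$, read, then}

FIRST(S): from S→N then read we get {read, then}; from S→B read we get {read, then}; from S→G then G we get {read, then}. So FIRST(S) = {read, then}.
FIRST(H): from H→S read we get {read, then}. So FIRST(H) = {read, then}.
FIRST(N): from N→then N we get {then}; from N→H G S we get {read, then}; from N→λ we get {λ}. So FIRST(N) = {λ, read, then}.
FIRST(B): from B→N read we get {read, then}; from B→N S read we get {read, then}. So FIRST(B) = {read, then}.
FIRST(G): from G→then read read we get {then}; from G→B G B we get {read, then}. So FIRST(G) = {read, then}.
FOLLOW(S) includes $ since S is the start symbol.
FOLLOW(N): in S→N then read, N is followed by then read with FIRST {then}; in N→then N, the suffix after N is empty (adds nothing new); in B→N read, N is followed by read with FIRST {read}; in B→N S read, N is followed by S read with FIRST {read, then}. Thus FOLLOW(N) = {read, then}.
FOLLOW(S): in N→H G S, the suffix after S is empty, so FOLLOW(S) ⊇ FOLLOW(N) = {read, then}; in H→S read, S is followed by read with FIRST {read}; in B→N S read, S is followed by read with FIRST {read}. Thus FOLLOW(S) = {$, read, then}.
FOLLOW(H): in N→H G S, H is followed by G S with FIRST {read, then}. Thus FOLLOW(H) = {read, then}.
FOLLOW(G): in S→G then G (occurrence 1), G is followed by then G with FIRST {then}; in S→G then G (occurrence 2), the suffix after G is empty, so FOLLOW(G) ⊇ FOLLOW(S) = {$, read, then}; in N→H G S, G is followed by S with FIRST {read, then}; in G→B G B, G is followed by B with FIRST {read, then}. Thus FOLLOW(G) = {$, read, then}.
FOLLOW(B): in S→B read, B is followed by read with FIRST {read}; in G→B G B (occurrence 1), B is followed by G B with FIRST {read, then}; in G→B G B (occurrence 2), the suffix after B is empty, so FOLLOW(B) ⊇ FOLLOW(G) = {$, read, then}. Thus FOLLOW(B) = {$, read, then}.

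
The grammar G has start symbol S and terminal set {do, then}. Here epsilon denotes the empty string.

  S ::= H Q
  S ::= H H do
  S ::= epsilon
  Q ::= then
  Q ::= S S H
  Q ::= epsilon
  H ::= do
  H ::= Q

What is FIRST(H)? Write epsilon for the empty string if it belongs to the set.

{epsilon, do, then}

FIRST(S): from S::=H Q we get {epsilon, do, then}; from S::=H H do we get {do, then}; from S::=epsilon we get {epsilon}. So FIRST(S) = {epsilon, do, then}.
FIRST(Q): from Q::=then we get {then}; from Q::=S S H we get {epsilon, do, then}; from Q::=epsilon we get {epsilon}. So FIRST(Q) = {epsilon, do, then}.
FIRST(H): from H::=do we get {do}; from H::=Q we get {epsilon, do, then}. So FIRST(H) = {epsilon, do, then}.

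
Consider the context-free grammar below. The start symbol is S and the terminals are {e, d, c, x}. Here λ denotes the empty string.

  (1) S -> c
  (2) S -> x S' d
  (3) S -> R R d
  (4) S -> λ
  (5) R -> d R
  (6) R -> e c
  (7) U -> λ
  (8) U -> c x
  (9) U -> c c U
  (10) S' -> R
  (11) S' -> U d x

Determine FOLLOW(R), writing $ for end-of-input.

{d, e}

FIRST(R) = {d, e}
FIRST(U) = {λ, c}
FIRST(S) = {λ, c, d, e, x}  (via R R d)
FIRST(S') = {c, d, e}  (via R, U d x)
FOLLOW(S) includes $ since S is the start symbol.
FOLLOW(S): S appears on no right-hand side. Thus FOLLOW(S) = {$}.
FOLLOW(U): in U->c c U, the suffix after U is empty (adds nothing new); in S'->U d x, U is followed by d x with FIRST {d}. Thus FOLLOW(U) = {d}.
FOLLOW(S'): in S->x S' d, S' is followed by d with FIRST {d}. Thus FOLLOW(S') = {d}.
FOLLOW(R): in S->R R d (occurrence 1), R is followed by R d with FIRST {d, e}; in S->R R d (occurrence 2), R is followed by d with FIRST {d}; in R->d R, the suffix after R is empty (adds nothing new); in S'->R, the suffix after R is empty, so FOLLOW(R) ⊇ FOLLOW(S') = {d}. Thus FOLLOW(R) = {d, e}.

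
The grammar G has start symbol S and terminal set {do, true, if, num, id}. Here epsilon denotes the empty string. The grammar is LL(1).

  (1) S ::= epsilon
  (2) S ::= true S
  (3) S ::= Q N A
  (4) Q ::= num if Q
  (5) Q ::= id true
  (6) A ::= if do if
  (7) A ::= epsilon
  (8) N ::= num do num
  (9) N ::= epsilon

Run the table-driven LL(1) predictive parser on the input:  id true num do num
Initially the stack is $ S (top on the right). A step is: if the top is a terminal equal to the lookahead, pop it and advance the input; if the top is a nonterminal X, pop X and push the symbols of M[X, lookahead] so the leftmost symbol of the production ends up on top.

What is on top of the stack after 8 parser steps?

A

step 1: stack=$ S  input=id true num do num $  — expand S ::= Q N A
step 2: stack=$ A N Q  input=id true num do num $  — expand Q ::= id true
step 3: stack=$ A N true id  input=id true num do num $  — match id
step 4: stack=$ A N true  input=true num do num $  — match true
step 5: stack=$ A N  input=num do num $  — expand N ::= num do num
step 6: stack=$ A num do num  input=num do num $  — match num
step 7: stack=$ A num do  input=do num $  — match do
step 8: stack=$ A num  input=num $  — match num
Stack after step 8: $ A (top = A).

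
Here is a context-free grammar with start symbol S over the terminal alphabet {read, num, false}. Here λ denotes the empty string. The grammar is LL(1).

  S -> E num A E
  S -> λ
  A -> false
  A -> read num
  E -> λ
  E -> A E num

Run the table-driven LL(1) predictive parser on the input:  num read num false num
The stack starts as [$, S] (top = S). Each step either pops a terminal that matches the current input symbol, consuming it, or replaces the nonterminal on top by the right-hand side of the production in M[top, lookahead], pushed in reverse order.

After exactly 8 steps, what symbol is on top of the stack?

false

     Stack         Input                     Action
  1  $ S           num read num false num $  expand S -> E num A E
  2  $ E A num E   num read num false num $  expand E -> λ
  3  $ E A num     num read num false num $  match num
  4  $ E A         read num false num $      expand A -> read num
  5  $ E num read  read num false num $      match read
  6  $ E num       num false num $           match num
  7  $ E           false num $               expand E -> A E num
  8  $ num E A     false num $               expand A -> false
Stack after step 8: $ num E false (top = false).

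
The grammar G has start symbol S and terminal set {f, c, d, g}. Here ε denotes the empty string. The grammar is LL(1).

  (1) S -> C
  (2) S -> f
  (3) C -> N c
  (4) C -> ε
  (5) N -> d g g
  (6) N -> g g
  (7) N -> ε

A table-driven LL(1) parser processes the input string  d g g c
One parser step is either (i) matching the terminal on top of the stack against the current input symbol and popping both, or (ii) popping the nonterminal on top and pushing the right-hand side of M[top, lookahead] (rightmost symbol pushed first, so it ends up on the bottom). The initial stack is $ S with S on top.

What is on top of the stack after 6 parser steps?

     Stack      Input      Action
  1  $ S        d g g c $  expand S -> C
  2  $ C        d g g c $  expand C -> N c
  3  $ c N      d g g c $  expand N -> d g g
  4  $ c g g d  d g g c $  match d
  5  $ c g g    g g c $    match g
  6  $ c g      g c $      match g
Stack after step 6: $ c (top = c).

c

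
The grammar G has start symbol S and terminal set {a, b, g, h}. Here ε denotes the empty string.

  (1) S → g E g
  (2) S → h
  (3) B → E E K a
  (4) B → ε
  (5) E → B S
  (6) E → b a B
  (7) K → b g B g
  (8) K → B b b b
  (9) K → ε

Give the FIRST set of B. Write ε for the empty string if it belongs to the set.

FIRST(S): from S→g E g we get {g}; from S→h we get {h}. So FIRST(S) = {g, h}.
FIRST(B): from B→E E K a we get {b, g, h}; from B→ε we get {ε}. So FIRST(B) = {ε, b, g, h}.
FIRST(E): from E→B S we get {b, g, h}; from E→b a B we get {b}. So FIRST(E) = {b, g, h}.
FIRST(K): from K→b g B g we get {b}; from K→B b b b we get {b, g, h}; from K→ε we get {ε}. So FIRST(K) = {ε, b, g, h}.

{ε, b, g, h}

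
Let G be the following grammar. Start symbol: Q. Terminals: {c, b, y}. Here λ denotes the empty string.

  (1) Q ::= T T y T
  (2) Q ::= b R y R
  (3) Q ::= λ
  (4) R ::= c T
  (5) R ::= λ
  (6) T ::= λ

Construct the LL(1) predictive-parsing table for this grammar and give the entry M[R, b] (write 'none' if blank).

none

FIRST(R): from R::=c T we get {c}; from R::=λ we get {λ}. So FIRST(R) = {λ, c}.
FIRST(T): from T::=λ we get {λ}. So FIRST(T) = {λ}.
FIRST(Q): from Q::=T T y T we get {y}; from Q::=b R y R we get {b}; from Q::=λ we get {λ}. So FIRST(Q) = {λ, b, y}.
FOLLOW(Q) includes $ since Q is the start symbol.
FOLLOW(Q): Q appears on no right-hand side. Thus FOLLOW(Q) = {$}.
FOLLOW(R): in Q::=b R y R (occurrence 1), R is followed by y R with FIRST {y}; in Q::=b R y R (occurrence 2), the suffix after R is empty, so FOLLOW(R) ⊇ FOLLOW(Q) = {$}. Thus FOLLOW(R) = {$, y}.
For R ::= c T: FIRST(c T) = {c}, so it goes in M[R, t] for t ∈ {c}.
For R ::= λ: FIRST(λ) = {λ}, so it goes in M[R, t] for t ∈ {}; since λ ∈ FIRST, also for every t ∈ FOLLOW(R) = {$, y}.
None of these place a production in M[R, b].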